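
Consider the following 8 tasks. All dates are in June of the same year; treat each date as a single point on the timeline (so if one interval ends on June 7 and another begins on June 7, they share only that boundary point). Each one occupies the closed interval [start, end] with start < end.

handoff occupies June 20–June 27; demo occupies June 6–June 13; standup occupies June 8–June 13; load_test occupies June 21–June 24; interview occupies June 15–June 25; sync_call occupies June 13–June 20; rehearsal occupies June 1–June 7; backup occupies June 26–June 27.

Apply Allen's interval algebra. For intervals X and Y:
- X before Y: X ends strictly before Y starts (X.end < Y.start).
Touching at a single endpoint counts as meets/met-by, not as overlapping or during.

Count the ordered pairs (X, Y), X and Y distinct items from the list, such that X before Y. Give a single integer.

Checking all 56 ordered pairs for relation 'before'; matching pairs in alphabetical order:
(demo, backup): demo before backup ✓
(demo, handoff): demo before handoff ✓
(demo, interview): demo before interview ✓
(demo, load_test): demo before load_test ✓
(interview, backup): interview before backup ✓
(load_test, backup): load_test before backup ✓
(rehearsal, backup): rehearsal before backup ✓
(rehearsal, handoff): rehearsal before handoff ✓
(rehearsal, interview): rehearsal before interview ✓
(rehearsal, load_test): rehearsal before load_test ✓
(rehearsal, standup): rehearsal before standup ✓
(rehearsal, sync_call): rehearsal before sync_call ✓
(standup, backup): standup before backup ✓
(standup, handoff): standup before handoff ✓
(standup, interview): standup before interview ✓
(standup, load_test): standup before load_test ✓
(sync_call, backup): sync_call before backup ✓
(sync_call, load_test): sync_call before load_test ✓
Count: 18.

18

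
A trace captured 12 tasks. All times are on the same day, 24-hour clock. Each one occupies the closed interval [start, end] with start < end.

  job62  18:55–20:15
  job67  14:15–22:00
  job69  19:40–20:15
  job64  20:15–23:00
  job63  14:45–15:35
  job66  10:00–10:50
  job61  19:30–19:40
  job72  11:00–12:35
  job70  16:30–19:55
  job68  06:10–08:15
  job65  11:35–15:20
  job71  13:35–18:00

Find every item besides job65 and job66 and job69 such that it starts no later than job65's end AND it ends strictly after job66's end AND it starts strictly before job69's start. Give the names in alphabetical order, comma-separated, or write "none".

Conditions: its start is no later than job65's end (X.start <= 15:20) AND its end is strictly after job66's end (X.end > 10:50) AND its start is strictly before job69's start (X.start < 19:40).
job61: start 19:30 <= 15:20? ✗; end 19:40 > 10:50? ✓; start 19:30 < 19:40? ✓ → no.
job62: start 18:55 <= 15:20? ✗; end 20:15 > 10:50? ✓; start 18:55 < 19:40? ✓ → no.
job63: start 14:45 <= 15:20? ✓; end 15:35 > 10:50? ✓; start 14:45 < 19:40? ✓ → yes.
job64: start 20:15 <= 15:20? ✗; end 23:00 > 10:50? ✓; start 20:15 < 19:40? ✗ → no.
job67: start 14:15 <= 15:20? ✓; end 22:00 > 10:50? ✓; start 14:15 < 19:40? ✓ → yes.
job68: start 06:10 <= 15:20? ✓; end 08:15 > 10:50? ✗; start 06:10 < 19:40? ✓ → no.
job70: start 16:30 <= 15:20? ✗; end 19:55 > 10:50? ✓; start 16:30 < 19:40? ✓ → no.
job71: start 13:35 <= 15:20? ✓; end 18:00 > 10:50? ✓; start 13:35 < 19:40? ✓ → yes.
job72: start 11:00 <= 15:20? ✓; end 12:35 > 10:50? ✓; start 11:00 < 19:40? ✓ → yes.
Result: job63, job67, job71, job72.

job63, job67, job71, job72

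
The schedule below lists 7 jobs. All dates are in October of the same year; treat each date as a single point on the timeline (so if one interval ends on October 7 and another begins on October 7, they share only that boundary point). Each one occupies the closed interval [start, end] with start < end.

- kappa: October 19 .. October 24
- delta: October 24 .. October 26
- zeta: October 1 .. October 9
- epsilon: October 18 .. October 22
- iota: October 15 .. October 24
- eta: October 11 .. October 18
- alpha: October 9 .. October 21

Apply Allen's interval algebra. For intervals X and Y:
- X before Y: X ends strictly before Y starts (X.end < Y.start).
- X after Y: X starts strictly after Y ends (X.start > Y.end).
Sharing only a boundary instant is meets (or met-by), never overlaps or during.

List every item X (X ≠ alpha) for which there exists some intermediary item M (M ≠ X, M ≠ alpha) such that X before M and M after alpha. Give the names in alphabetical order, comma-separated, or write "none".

epsilon, eta, zeta

Target alpha = [October 9, October 21].
Intermediaries M with M after alpha: delta.
Via delta — items with X before delta: epsilon, eta, zeta.
Union: epsilon, eta, zeta.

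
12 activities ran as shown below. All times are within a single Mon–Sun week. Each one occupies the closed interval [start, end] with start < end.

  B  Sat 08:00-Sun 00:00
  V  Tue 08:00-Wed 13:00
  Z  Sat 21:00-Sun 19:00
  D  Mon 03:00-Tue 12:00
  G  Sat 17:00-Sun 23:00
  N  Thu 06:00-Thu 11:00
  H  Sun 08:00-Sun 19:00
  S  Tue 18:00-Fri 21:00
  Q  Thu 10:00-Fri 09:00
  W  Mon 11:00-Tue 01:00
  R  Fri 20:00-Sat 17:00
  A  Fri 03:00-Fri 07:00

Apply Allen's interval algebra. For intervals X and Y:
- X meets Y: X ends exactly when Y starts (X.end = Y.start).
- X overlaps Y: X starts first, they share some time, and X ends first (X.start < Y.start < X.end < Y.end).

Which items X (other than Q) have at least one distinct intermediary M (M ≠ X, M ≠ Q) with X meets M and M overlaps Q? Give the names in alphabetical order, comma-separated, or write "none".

Target Q = [Thu 10:00, Fri 09:00].
Intermediaries M with M overlaps Q: N.
Via N — items with X meets N: none.
Union: none.

none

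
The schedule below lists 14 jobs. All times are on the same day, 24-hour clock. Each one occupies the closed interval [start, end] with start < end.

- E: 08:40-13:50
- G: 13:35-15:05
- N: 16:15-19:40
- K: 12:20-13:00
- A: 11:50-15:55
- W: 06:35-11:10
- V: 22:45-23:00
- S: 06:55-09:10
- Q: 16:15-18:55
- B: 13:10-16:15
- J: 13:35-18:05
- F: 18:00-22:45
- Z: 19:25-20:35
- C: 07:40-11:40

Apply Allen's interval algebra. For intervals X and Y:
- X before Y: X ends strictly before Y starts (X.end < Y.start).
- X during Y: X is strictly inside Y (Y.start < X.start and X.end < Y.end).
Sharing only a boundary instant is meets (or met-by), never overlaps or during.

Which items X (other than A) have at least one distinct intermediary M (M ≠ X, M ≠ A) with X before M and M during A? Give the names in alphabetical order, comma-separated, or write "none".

C, K, S, W

Target A = [11:50, 15:55].
Intermediaries M with M during A: G, K.
Via G — items with X before G: C, K, S, W.
Via K — items with X before K: C, S, W.
Union: C, K, S, W.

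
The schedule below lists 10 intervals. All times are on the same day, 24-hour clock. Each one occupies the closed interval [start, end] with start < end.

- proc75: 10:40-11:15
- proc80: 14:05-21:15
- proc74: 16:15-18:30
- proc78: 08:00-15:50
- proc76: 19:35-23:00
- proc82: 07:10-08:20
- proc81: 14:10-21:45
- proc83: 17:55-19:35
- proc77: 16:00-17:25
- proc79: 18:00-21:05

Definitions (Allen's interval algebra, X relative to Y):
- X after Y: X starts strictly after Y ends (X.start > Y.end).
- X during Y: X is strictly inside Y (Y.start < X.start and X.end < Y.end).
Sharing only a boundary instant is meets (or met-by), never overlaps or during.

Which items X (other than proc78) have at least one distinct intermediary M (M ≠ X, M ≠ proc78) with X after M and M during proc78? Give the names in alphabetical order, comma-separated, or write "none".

Target proc78 = [08:00, 15:50].
Intermediaries M with M during proc78: proc75.
Via proc75 — items with X after proc75: proc74, proc76, proc77, proc79, proc80, proc81, proc83.
Union: proc74, proc76, proc77, proc79, proc80, proc81, proc83.

proc74, proc76, proc77, proc79, proc80, proc81, proc83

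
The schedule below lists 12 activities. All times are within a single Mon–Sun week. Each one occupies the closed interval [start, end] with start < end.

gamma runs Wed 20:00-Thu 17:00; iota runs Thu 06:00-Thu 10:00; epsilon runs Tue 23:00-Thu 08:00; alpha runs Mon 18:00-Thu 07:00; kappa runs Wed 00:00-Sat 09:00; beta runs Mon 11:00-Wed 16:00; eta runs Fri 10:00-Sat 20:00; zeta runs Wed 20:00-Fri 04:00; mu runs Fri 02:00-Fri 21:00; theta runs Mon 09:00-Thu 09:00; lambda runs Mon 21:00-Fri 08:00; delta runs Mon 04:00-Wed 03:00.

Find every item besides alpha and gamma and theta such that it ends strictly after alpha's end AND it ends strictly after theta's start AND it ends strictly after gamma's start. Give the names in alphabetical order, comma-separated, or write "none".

epsilon, eta, iota, kappa, lambda, mu, zeta

Conditions: its end is strictly after alpha's end (X.end > Thu 07:00) AND its end is strictly after theta's start (X.end > Mon 09:00) AND its end is strictly after gamma's start (X.end > Wed 20:00).
beta: end Wed 16:00 > Thu 07:00? ✗; end Wed 16:00 > Mon 09:00? ✓; end Wed 16:00 > Wed 20:00? ✗ → no.
delta: end Wed 03:00 > Thu 07:00? ✗; end Wed 03:00 > Mon 09:00? ✓; end Wed 03:00 > Wed 20:00? ✗ → no.
epsilon: end Thu 08:00 > Thu 07:00? ✓; end Thu 08:00 > Mon 09:00? ✓; end Thu 08:00 > Wed 20:00? ✓ → yes.
eta: end Sat 20:00 > Thu 07:00? ✓; end Sat 20:00 > Mon 09:00? ✓; end Sat 20:00 > Wed 20:00? ✓ → yes.
iota: end Thu 10:00 > Thu 07:00? ✓; end Thu 10:00 > Mon 09:00? ✓; end Thu 10:00 > Wed 20:00? ✓ → yes.
kappa: end Sat 09:00 > Thu 07:00? ✓; end Sat 09:00 > Mon 09:00? ✓; end Sat 09:00 > Wed 20:00? ✓ → yes.
lambda: end Fri 08:00 > Thu 07:00? ✓; end Fri 08:00 > Mon 09:00? ✓; end Fri 08:00 > Wed 20:00? ✓ → yes.
mu: end Fri 21:00 > Thu 07:00? ✓; end Fri 21:00 > Mon 09:00? ✓; end Fri 21:00 > Wed 20:00? ✓ → yes.
zeta: end Fri 04:00 > Thu 07:00? ✓; end Fri 04:00 > Mon 09:00? ✓; end Fri 04:00 > Wed 20:00? ✓ → yes.
Result: epsilon, eta, iota, kappa, lambda, mu, zeta.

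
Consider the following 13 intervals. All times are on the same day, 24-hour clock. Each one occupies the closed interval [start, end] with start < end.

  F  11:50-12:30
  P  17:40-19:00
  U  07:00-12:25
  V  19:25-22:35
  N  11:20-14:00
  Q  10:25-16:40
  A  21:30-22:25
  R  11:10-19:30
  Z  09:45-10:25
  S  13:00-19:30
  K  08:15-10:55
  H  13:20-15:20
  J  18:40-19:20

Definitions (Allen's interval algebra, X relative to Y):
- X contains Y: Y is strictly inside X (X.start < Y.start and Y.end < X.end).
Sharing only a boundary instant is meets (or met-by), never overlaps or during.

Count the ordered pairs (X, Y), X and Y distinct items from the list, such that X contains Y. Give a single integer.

Checking all 156 ordered pairs for relation 'contains'; matching pairs in alphabetical order:
(K, Z): K contains Z ✓
(N, F): N contains F ✓
(Q, F): Q contains F ✓
(Q, H): Q contains H ✓
(Q, N): Q contains N ✓
(R, F): R contains F ✓
(R, H): R contains H ✓
(R, J): R contains J ✓
(R, N): R contains N ✓
(R, P): R contains P ✓
(S, H): S contains H ✓
(S, J): S contains J ✓
(S, P): S contains P ✓
(U, K): U contains K ✓
(U, Z): U contains Z ✓
(V, A): V contains A ✓
Count: 16.

16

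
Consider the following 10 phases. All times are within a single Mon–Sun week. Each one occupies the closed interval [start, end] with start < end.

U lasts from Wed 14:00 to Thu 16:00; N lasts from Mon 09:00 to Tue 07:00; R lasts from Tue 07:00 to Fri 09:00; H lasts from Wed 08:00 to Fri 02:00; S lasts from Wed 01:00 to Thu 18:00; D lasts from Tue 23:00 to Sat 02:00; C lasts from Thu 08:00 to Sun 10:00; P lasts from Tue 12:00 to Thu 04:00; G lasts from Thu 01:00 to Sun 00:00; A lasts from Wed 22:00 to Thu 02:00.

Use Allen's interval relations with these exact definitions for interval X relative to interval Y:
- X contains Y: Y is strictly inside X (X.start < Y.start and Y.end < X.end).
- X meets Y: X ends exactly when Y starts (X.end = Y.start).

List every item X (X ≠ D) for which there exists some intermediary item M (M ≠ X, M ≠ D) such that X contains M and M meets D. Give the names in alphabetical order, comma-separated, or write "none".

Target D = [Tue 23:00, Sat 02:00].
Intermediaries M with M meets D: none.
Union: none.

none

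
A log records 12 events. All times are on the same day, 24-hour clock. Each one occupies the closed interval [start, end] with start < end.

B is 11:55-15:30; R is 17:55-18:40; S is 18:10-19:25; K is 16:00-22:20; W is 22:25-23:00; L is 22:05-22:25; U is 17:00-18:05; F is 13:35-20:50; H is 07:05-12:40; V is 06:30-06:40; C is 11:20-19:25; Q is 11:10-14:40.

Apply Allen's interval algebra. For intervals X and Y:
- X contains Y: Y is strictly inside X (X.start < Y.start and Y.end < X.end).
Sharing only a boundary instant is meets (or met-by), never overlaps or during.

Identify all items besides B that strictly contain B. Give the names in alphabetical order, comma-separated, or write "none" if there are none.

Target B = [11:55, 15:30].
C [11:20, 19:25] → contains → yes.
F [13:35, 20:50] → overlapped-by → no.
H [07:05, 12:40] → overlaps → no.
K [16:00, 22:20] → after → no.
L [22:05, 22:25] → after → no.
Q [11:10, 14:40] → overlaps → no.
R [17:55, 18:40] → after → no.
S [18:10, 19:25] → after → no.
U [17:00, 18:05] → after → no.
V [06:30, 06:40] → before → no.
W [22:25, 23:00] → after → no.
Result: C.

C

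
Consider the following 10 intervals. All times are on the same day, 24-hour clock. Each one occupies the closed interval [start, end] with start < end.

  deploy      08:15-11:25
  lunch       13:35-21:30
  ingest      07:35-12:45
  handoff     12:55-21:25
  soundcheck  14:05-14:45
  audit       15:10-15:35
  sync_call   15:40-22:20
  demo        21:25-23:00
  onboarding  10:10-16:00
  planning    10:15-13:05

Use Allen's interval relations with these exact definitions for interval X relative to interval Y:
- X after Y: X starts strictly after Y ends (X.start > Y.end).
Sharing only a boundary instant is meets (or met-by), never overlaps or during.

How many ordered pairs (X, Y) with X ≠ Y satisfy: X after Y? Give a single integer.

Checking all 90 ordered pairs for relation 'after'; matching pairs in alphabetical order:
(audit, deploy): audit after deploy ✓
(audit, ingest): audit after ingest ✓
(audit, planning): audit after planning ✓
(audit, soundcheck): audit after soundcheck ✓
(demo, audit): demo after audit ✓
(demo, deploy): demo after deploy ✓
(demo, ingest): demo after ingest ✓
(demo, onboarding): demo after onboarding ✓
(demo, planning): demo after planning ✓
(demo, soundcheck): demo after soundcheck ✓
(handoff, deploy): handoff after deploy ✓
(handoff, ingest): handoff after ingest ✓
(lunch, deploy): lunch after deploy ✓
(lunch, ingest): lunch after ingest ✓
(lunch, planning): lunch after planning ✓
(soundcheck, deploy): soundcheck after deploy ✓
(soundcheck, ingest): soundcheck after ingest ✓
(soundcheck, planning): soundcheck after planning ✓
(sync_call, audit): sync_call after audit ✓
(sync_call, deploy): sync_call after deploy ✓
(sync_call, ingest): sync_call after ingest ✓
(sync_call, planning): sync_call after planning ✓
(sync_call, soundcheck): sync_call after soundcheck ✓
Count: 23.

23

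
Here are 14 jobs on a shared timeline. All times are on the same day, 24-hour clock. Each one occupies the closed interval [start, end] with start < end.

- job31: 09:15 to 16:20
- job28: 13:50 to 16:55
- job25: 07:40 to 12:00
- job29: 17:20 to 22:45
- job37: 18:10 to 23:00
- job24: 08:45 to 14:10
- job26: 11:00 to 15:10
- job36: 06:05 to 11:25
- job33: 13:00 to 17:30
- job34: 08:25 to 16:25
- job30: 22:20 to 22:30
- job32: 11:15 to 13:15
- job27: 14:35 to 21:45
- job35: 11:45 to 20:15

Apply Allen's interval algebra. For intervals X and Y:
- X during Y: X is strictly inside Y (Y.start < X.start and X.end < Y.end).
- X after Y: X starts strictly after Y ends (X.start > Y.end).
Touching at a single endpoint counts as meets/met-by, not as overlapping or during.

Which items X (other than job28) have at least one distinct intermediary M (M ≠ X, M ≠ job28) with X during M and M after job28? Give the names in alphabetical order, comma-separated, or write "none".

job30

Target job28 = [13:50, 16:55].
Intermediaries M with M after job28: job29, job30, job37.
Via job29 — items with X during job29: job30.
Via job30 — items with X during job30: none.
Via job37 — items with X during job37: job30.
Union: job30.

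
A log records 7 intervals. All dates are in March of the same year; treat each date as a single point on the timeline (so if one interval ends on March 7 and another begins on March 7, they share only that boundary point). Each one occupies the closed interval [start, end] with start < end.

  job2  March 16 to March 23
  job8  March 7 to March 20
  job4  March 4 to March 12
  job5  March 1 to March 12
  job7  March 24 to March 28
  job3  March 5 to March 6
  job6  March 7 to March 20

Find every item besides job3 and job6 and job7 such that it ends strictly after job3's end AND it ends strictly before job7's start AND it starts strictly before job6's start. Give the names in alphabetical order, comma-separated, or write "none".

job4, job5

Conditions: its end is strictly after job3's end (X.end > March 6) AND its end is strictly before job7's start (X.end < March 24) AND its start is strictly before job6's start (X.start < March 7).
job2: end March 23 > March 6? ✓; end March 23 < March 24? ✓; start March 16 < March 7? ✗ → no.
job4: end March 12 > March 6? ✓; end March 12 < March 24? ✓; start March 4 < March 7? ✓ → yes.
job5: end March 12 > March 6? ✓; end March 12 < March 24? ✓; start March 1 < March 7? ✓ → yes.
job8: end March 20 > March 6? ✓; end March 20 < March 24? ✓; start March 7 < March 7? ✗ → no.
Result: job4, job5.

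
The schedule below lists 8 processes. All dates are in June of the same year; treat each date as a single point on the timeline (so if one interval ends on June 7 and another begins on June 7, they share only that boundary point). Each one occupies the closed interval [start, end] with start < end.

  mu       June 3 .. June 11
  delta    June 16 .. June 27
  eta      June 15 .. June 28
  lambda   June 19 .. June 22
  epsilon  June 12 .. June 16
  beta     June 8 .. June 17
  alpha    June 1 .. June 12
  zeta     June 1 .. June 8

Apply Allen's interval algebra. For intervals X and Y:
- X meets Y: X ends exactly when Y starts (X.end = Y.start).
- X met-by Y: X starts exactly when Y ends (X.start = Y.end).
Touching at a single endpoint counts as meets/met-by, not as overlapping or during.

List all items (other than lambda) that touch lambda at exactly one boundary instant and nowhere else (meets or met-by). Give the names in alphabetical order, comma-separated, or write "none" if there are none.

Target lambda = [June 19, June 22].
alpha [June 1, June 12] → before → no.
beta [June 8, June 17] → before → no.
delta [June 16, June 27] → contains → no.
epsilon [June 12, June 16] → before → no.
eta [June 15, June 28] → contains → no.
mu [June 3, June 11] → before → no.
zeta [June 1, June 8] → before → no.
Result: none.

none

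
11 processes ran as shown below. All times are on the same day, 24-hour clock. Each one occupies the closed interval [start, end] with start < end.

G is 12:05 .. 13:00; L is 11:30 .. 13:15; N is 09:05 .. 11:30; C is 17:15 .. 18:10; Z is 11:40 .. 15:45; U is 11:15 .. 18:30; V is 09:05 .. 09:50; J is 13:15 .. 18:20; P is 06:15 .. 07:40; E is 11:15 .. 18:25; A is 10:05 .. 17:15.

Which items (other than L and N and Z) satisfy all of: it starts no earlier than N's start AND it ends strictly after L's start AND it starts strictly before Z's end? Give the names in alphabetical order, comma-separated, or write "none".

Conditions: its start is no earlier than N's start (X.start >= 09:05) AND its end is strictly after L's start (X.end > 11:30) AND its start is strictly before Z's end (X.start < 15:45).
A: start 10:05 >= 09:05? ✓; end 17:15 > 11:30? ✓; start 10:05 < 15:45? ✓ → yes.
C: start 17:15 >= 09:05? ✓; end 18:10 > 11:30? ✓; start 17:15 < 15:45? ✗ → no.
E: start 11:15 >= 09:05? ✓; end 18:25 > 11:30? ✓; start 11:15 < 15:45? ✓ → yes.
G: start 12:05 >= 09:05? ✓; end 13:00 > 11:30? ✓; start 12:05 < 15:45? ✓ → yes.
J: start 13:15 >= 09:05? ✓; end 18:20 > 11:30? ✓; start 13:15 < 15:45? ✓ → yes.
P: start 06:15 >= 09:05? ✗; end 07:40 > 11:30? ✗; start 06:15 < 15:45? ✓ → no.
U: start 11:15 >= 09:05? ✓; end 18:30 > 11:30? ✓; start 11:15 < 15:45? ✓ → yes.
V: start 09:05 >= 09:05? ✓; end 09:50 > 11:30? ✗; start 09:05 < 15:45? ✓ → no.
Result: A, E, G, J, U.

A, E, G, J, U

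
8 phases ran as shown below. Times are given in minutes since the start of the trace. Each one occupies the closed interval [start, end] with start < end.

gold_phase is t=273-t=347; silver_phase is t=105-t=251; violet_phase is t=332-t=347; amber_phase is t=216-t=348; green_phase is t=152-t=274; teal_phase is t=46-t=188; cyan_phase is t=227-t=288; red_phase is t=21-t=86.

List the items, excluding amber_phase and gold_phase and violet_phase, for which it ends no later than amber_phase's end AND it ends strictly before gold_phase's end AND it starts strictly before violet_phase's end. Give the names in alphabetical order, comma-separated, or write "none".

Conditions: its end is no later than amber_phase's end (X.end <= t=348) AND its end is strictly before gold_phase's end (X.end < t=347) AND its start is strictly before violet_phase's end (X.start < t=347).
cyan_phase: end t=288 <= t=348? ✓; end t=288 < t=347? ✓; start t=227 < t=347? ✓ → yes.
green_phase: end t=274 <= t=348? ✓; end t=274 < t=347? ✓; start t=152 < t=347? ✓ → yes.
red_phase: end t=86 <= t=348? ✓; end t=86 < t=347? ✓; start t=21 < t=347? ✓ → yes.
silver_phase: end t=251 <= t=348? ✓; end t=251 < t=347? ✓; start t=105 < t=347? ✓ → yes.
teal_phase: end t=188 <= t=348? ✓; end t=188 < t=347? ✓; start t=46 < t=347? ✓ → yes.
Result: cyan_phase, green_phase, red_phase, silver_phase, teal_phase.

cyan_phase, green_phase, red_phase, silver_phase, teal_phase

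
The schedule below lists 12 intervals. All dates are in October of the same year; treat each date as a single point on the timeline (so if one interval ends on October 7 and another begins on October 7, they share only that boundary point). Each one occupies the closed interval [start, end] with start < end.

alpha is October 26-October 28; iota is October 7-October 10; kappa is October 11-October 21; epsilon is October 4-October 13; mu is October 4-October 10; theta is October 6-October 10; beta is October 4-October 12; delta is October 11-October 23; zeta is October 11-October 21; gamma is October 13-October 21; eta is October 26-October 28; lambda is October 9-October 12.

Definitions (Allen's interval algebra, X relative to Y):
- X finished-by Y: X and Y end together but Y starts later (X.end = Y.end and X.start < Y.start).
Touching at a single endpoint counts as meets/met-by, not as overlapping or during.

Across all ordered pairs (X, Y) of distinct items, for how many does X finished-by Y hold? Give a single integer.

6

Checking all 132 ordered pairs for relation 'finished-by'; matching pairs in alphabetical order:
(beta, lambda): beta finished-by lambda ✓
(kappa, gamma): kappa finished-by gamma ✓
(mu, iota): mu finished-by iota ✓
(mu, theta): mu finished-by theta ✓
(theta, iota): theta finished-by iota ✓
(zeta, gamma): zeta finished-by gamma ✓
Count: 6.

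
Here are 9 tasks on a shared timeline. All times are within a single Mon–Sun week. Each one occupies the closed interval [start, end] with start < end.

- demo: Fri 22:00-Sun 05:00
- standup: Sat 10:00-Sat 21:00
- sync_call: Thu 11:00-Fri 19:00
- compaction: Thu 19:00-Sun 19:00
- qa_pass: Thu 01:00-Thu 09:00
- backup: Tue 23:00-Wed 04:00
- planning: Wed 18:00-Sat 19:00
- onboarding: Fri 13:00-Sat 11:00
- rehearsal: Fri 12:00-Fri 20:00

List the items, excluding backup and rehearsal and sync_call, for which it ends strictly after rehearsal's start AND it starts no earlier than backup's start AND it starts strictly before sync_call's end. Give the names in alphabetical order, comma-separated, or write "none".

compaction, onboarding, planning

Conditions: its end is strictly after rehearsal's start (X.end > Fri 12:00) AND its start is no earlier than backup's start (X.start >= Tue 23:00) AND its start is strictly before sync_call's end (X.start < Fri 19:00).
compaction: end Sun 19:00 > Fri 12:00? ✓; start Thu 19:00 >= Tue 23:00? ✓; start Thu 19:00 < Fri 19:00? ✓ → yes.
demo: end Sun 05:00 > Fri 12:00? ✓; start Fri 22:00 >= Tue 23:00? ✓; start Fri 22:00 < Fri 19:00? ✗ → no.
onboarding: end Sat 11:00 > Fri 12:00? ✓; start Fri 13:00 >= Tue 23:00? ✓; start Fri 13:00 < Fri 19:00? ✓ → yes.
planning: end Sat 19:00 > Fri 12:00? ✓; start Wed 18:00 >= Tue 23:00? ✓; start Wed 18:00 < Fri 19:00? ✓ → yes.
qa_pass: end Thu 09:00 > Fri 12:00? ✗; start Thu 01:00 >= Tue 23:00? ✓; start Thu 01:00 < Fri 19:00? ✓ → no.
standup: end Sat 21:00 > Fri 12:00? ✓; start Sat 10:00 >= Tue 23:00? ✓; start Sat 10:00 < Fri 19:00? ✗ → no.
Result: compaction, onboarding, planning.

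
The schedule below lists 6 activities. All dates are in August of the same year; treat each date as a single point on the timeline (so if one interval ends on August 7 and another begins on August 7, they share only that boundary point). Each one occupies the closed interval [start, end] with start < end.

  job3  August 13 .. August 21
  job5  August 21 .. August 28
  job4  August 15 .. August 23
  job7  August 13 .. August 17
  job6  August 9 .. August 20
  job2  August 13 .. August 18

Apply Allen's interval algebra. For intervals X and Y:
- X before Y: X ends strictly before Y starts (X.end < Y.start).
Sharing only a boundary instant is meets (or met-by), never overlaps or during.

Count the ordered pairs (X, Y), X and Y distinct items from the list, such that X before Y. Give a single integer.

Checking all 30 ordered pairs for relation 'before'; matching pairs in alphabetical order:
(job2, job5): job2 before job5 ✓
(job6, job5): job6 before job5 ✓
(job7, job5): job7 before job5 ✓
Count: 3.

3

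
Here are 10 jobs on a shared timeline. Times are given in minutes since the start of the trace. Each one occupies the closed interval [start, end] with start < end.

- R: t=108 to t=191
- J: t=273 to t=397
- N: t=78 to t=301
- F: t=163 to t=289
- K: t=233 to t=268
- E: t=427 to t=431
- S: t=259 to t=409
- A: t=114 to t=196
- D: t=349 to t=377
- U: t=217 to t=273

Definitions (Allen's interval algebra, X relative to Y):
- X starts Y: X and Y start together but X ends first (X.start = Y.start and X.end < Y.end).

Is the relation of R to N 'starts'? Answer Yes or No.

R = [t=108, t=191], N = [t=78, t=301].
Actual relation of R to N: during.
Asked whether 'starts' holds → No.

No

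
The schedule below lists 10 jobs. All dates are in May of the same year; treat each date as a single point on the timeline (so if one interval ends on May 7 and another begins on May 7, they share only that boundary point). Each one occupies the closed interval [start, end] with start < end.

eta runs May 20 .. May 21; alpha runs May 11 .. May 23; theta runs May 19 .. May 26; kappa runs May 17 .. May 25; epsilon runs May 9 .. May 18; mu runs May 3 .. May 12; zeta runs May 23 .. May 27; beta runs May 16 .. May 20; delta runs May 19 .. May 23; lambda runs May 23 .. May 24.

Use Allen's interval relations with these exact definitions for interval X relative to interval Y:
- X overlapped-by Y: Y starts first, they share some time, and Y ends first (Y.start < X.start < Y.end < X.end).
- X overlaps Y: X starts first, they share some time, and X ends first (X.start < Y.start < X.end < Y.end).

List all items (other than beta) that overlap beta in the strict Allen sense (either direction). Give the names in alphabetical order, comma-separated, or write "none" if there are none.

Target beta = [May 16, May 20].
alpha [May 11, May 23] → contains → no.
delta [May 19, May 23] → overlapped-by → yes.
epsilon [May 9, May 18] → overlaps → yes.
eta [May 20, May 21] → met-by → no.
kappa [May 17, May 25] → overlapped-by → yes.
lambda [May 23, May 24] → after → no.
mu [May 3, May 12] → before → no.
theta [May 19, May 26] → overlapped-by → yes.
zeta [May 23, May 27] → after → no.
Result: delta, epsilon, kappa, theta.

delta, epsilon, kappa, theta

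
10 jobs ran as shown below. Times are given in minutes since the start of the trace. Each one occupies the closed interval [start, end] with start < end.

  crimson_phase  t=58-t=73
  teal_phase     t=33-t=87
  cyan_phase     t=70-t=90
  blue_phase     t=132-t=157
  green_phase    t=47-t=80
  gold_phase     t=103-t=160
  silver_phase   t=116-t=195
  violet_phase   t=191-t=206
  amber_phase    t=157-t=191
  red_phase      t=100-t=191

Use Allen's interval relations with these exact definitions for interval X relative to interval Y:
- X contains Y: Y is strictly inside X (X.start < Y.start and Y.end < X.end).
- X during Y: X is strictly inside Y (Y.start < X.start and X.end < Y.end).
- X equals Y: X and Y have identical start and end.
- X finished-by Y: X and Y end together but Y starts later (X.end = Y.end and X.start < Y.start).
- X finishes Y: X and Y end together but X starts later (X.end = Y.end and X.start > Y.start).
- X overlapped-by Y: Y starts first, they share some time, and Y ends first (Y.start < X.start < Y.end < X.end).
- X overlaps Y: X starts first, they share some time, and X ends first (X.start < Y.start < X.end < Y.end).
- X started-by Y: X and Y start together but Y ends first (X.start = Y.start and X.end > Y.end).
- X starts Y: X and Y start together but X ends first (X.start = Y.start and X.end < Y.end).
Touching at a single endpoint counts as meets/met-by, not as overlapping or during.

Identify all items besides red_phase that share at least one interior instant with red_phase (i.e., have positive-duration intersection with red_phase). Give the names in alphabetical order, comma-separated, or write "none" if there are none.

Target red_phase = [t=100, t=191].
amber_phase [t=157, t=191] → finishes → yes.
blue_phase [t=132, t=157] → during → yes.
crimson_phase [t=58, t=73] → before → no.
cyan_phase [t=70, t=90] → before → no.
gold_phase [t=103, t=160] → during → yes.
green_phase [t=47, t=80] → before → no.
silver_phase [t=116, t=195] → overlapped-by → yes.
teal_phase [t=33, t=87] → before → no.
violet_phase [t=191, t=206] → met-by → no.
Result: amber_phase, blue_phase, gold_phase, silver_phase.

amber_phase, blue_phase, gold_phase, silver_phase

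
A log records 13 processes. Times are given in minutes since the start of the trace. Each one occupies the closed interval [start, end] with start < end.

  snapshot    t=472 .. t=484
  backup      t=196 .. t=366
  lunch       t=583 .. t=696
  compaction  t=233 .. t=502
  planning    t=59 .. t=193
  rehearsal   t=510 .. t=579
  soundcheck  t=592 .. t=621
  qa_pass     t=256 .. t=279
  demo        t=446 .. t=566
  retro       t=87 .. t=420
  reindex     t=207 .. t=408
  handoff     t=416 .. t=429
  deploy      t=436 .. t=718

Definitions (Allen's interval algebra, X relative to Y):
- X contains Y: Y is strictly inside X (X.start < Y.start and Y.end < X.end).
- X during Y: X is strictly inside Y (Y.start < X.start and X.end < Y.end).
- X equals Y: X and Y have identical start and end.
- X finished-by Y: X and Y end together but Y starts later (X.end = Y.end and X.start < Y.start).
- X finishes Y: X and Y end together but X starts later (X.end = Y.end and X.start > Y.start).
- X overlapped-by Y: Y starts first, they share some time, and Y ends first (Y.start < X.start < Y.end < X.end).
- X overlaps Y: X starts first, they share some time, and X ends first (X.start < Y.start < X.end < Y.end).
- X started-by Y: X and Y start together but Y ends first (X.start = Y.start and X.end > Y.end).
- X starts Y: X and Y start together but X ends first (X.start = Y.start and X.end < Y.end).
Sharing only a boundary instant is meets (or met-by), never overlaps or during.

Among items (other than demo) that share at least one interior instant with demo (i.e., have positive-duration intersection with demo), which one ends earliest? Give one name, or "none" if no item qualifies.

snapshot

Target demo = [t=446, t=566].
backup [t=196, t=366] → before → excluded.
compaction [t=233, t=502] → overlaps → candidate.
deploy [t=436, t=718] → contains → candidate.
handoff [t=416, t=429] → before → excluded.
lunch [t=583, t=696] → after → excluded.
planning [t=59, t=193] → before → excluded.
qa_pass [t=256, t=279] → before → excluded.
rehearsal [t=510, t=579] → overlapped-by → candidate.
reindex [t=207, t=408] → before → excluded.
retro [t=87, t=420] → before → excluded.
snapshot [t=472, t=484] → during → candidate.
soundcheck [t=592, t=621] → after → excluded.
Among candidates, earliest end is t=484 → snapshot.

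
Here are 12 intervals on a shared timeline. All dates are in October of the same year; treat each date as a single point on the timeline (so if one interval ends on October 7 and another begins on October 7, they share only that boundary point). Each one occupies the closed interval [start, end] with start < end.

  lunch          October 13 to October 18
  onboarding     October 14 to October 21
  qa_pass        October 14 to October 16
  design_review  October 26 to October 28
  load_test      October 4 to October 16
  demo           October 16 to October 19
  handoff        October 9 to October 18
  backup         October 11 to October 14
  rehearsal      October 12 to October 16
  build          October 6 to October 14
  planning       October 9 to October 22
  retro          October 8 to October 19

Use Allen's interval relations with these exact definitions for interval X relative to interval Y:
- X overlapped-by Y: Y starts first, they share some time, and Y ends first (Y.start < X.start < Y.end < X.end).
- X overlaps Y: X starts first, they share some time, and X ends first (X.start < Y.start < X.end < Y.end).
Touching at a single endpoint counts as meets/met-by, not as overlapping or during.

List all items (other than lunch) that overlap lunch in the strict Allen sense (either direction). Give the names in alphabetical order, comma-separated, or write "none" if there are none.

backup, build, demo, load_test, onboarding, rehearsal

Target lunch = [October 13, October 18].
backup [October 11, October 14] → overlaps → yes.
build [October 6, October 14] → overlaps → yes.
demo [October 16, October 19] → overlapped-by → yes.
design_review [October 26, October 28] → after → no.
handoff [October 9, October 18] → finished-by → no.
load_test [October 4, October 16] → overlaps → yes.
onboarding [October 14, October 21] → overlapped-by → yes.
planning [October 9, October 22] → contains → no.
qa_pass [October 14, October 16] → during → no.
rehearsal [October 12, October 16] → overlaps → yes.
retro [October 8, October 19] → contains → no.
Result: backup, build, demo, load_test, onboarding, rehearsal.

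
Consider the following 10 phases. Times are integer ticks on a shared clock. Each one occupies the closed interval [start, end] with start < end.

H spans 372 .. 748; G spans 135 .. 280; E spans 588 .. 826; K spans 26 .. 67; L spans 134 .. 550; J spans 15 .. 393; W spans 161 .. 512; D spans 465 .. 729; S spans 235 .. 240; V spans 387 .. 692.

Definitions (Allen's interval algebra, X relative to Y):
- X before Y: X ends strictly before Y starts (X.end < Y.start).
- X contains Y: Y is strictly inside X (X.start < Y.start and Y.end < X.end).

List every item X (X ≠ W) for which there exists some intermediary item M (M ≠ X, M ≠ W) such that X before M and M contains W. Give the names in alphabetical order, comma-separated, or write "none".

K

Target W = [161, 512].
Intermediaries M with M contains W: L.
Via L — items with X before L: K.
Union: K.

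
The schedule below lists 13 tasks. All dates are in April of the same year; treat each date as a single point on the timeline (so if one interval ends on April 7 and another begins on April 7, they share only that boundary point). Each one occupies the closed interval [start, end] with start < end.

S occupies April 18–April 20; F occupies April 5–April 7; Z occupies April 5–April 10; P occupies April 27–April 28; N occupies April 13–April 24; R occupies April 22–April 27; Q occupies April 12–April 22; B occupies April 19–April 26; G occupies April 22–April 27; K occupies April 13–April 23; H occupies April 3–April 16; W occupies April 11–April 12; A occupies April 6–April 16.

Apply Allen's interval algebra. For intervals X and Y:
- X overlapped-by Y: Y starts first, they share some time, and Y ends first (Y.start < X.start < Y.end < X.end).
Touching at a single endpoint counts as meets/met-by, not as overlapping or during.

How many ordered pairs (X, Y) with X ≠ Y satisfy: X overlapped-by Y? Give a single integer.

20

Checking all 156 ordered pairs for relation 'overlapped-by'; matching pairs in alphabetical order:
(A, F): A overlapped-by F ✓
(A, Z): A overlapped-by Z ✓
(B, K): B overlapped-by K ✓
(B, N): B overlapped-by N ✓
(B, Q): B overlapped-by Q ✓
(B, S): B overlapped-by S ✓
(G, B): G overlapped-by B ✓
(G, K): G overlapped-by K ✓
(G, N): G overlapped-by N ✓
(K, A): K overlapped-by A ✓
(K, H): K overlapped-by H ✓
(K, Q): K overlapped-by Q ✓
(N, A): N overlapped-by A ✓
(N, H): N overlapped-by H ✓
(N, Q): N overlapped-by Q ✓
(Q, A): Q overlapped-by A ✓
(Q, H): Q overlapped-by H ✓
(R, B): R overlapped-by B ✓
(R, K): R overlapped-by K ✓
(R, N): R overlapped-by N ✓
Count: 20.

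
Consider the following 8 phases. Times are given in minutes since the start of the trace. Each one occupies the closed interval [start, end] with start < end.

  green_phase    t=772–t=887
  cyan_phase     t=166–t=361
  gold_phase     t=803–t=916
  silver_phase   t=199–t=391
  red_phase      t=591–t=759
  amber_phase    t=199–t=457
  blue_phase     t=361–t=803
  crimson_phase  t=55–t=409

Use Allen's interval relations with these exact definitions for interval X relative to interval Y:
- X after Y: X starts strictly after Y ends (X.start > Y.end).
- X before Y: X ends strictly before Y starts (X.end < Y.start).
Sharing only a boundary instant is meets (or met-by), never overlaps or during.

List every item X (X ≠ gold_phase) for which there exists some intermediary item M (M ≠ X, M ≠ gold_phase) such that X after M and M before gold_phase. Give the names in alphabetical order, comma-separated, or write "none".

Target gold_phase = [t=803, t=916].
Intermediaries M with M before gold_phase: amber_phase, crimson_phase, cyan_phase, red_phase, silver_phase.
Via amber_phase — items with X after amber_phase: green_phase, red_phase.
Via crimson_phase — items with X after crimson_phase: green_phase, red_phase.
Via cyan_phase — items with X after cyan_phase: green_phase, red_phase.
Via red_phase — items with X after red_phase: green_phase.
Via silver_phase — items with X after silver_phase: green_phase, red_phase.
Union: green_phase, red_phase.

green_phase, red_phase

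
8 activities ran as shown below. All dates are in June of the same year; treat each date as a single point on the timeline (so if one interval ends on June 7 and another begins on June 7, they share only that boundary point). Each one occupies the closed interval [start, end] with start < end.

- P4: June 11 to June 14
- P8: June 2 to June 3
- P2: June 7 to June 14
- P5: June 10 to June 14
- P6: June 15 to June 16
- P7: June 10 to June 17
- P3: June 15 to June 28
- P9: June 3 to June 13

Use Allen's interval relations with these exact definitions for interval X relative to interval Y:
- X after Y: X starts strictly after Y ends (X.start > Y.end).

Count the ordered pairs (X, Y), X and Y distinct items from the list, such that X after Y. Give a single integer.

Checking all 56 ordered pairs for relation 'after'; matching pairs in alphabetical order:
(P2, P8): P2 after P8 ✓
(P3, P2): P3 after P2 ✓
(P3, P4): P3 after P4 ✓
(P3, P5): P3 after P5 ✓
(P3, P8): P3 after P8 ✓
(P3, P9): P3 after P9 ✓
(P4, P8): P4 after P8 ✓
(P5, P8): P5 after P8 ✓
(P6, P2): P6 after P2 ✓
(P6, P4): P6 after P4 ✓
(P6, P5): P6 after P5 ✓
(P6, P8): P6 after P8 ✓
(P6, P9): P6 after P9 ✓
(P7, P8): P7 after P8 ✓
Count: 14.

14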